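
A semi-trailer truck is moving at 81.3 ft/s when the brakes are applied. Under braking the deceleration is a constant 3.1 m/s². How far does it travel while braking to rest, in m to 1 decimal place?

Braking distance ≈ 99.0 m

81.3 ft/s × 0.3048 = 24.7802 m/s.
Braking distance = v²/(2a) = 24.7802² / (2 × 3.100) = 614.058 / 6.200 = 99.042 m.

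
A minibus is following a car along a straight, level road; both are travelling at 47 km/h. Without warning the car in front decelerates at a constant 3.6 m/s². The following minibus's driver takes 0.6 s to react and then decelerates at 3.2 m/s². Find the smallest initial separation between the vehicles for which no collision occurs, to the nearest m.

Minimum gap ≈ 11 m

47 km/h ÷ 3.6 = 13.0556 m/s.
Leader travels v²/(2a_L) = 170.449 / 7.200 = 23.673 m before stopping.
Follower covers v·t_r = 13.0556 × 0.6 = 7.833 m while reacting, then v²/(2a_F) = 170.449 / 6.400 = 26.633 m while braking, for a total of 7.833 + 26.633 = 34.466 m.
Since a_F ≤ a_L and the follower starts braking later, the follower is never slower than the leader, so the closest approach is when both have stopped.
Minimum gap = 34.466 − 23.673 = 10.793 m.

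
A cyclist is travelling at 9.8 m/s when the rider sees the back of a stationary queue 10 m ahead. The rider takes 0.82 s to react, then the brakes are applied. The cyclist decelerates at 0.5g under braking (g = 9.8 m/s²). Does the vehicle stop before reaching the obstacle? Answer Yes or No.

No

a = 0.5 × 9.8 = 4.900 m/s².
Reaction distance = 9.8000 × 0.82 = 8.036 m.
Braking distance = v²/(2a) = 96.040 / 9.800 = 9.800 m.
Total stopping distance = 8.036 + 9.800 = 17.836 m, vs 10 m available — it cannot stop in time and overshoots by 17.836 − 10 = 7.836 m.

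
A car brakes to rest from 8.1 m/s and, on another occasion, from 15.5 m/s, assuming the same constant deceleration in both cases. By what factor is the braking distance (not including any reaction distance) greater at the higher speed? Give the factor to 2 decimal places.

Factor ≈ 3.66

Braking distance d = v²/(2a), so with a fixed, d ∝ v².
Factor = (15.5/8.1)² = 1.9136² = 3.6619.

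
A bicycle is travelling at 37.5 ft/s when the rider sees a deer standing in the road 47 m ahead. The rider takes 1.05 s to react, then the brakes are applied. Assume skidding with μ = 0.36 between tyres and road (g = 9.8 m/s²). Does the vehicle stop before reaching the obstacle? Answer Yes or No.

37.5 ft/s × 0.3048 = 11.4300 m/s.
a = μg = 0.36 × 9.8 = 3.528 m/s².
Reaction distance = 11.4300 × 1.05 = 12.002 m.
Braking distance = v²/(2a) = 130.645 / 7.056 = 18.515 m.
Total stopping distance = 12.002 + 18.515 = 30.517 m, vs 47 m available — it stops with 47 − 30.517 = 16.483 m to spare.

Yes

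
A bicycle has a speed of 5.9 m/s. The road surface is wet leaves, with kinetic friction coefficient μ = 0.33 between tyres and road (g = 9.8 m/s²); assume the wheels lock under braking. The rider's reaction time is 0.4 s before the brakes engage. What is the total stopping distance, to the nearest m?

a = μg = 0.33 × 9.8 = 3.234 m/s².
Reaction distance = v·t_r = 5.9000 × 0.4 = 2.360 m.
Braking distance = v²/(2a) = 5.9000² / (2 × 3.234) = 34.810 / 6.468 = 5.382 m.
Total = 2.360 + 5.382 = 7.742 m.

Total stopping distance ≈ 8 m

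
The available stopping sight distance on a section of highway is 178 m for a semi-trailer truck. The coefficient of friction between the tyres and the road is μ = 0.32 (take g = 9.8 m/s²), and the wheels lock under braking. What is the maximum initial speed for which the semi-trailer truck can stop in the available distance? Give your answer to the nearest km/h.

a = μg = 0.32 × 9.8 = 3.136 m/s².
v²/(2a) = d ⇒ v = √(2 × 3.136 × 178) = √1116.42 = 33.4129 m/s.
33.4129 m/s × 3.6 = 120.286 km/h.

Maximum speed ≈ 120 km/h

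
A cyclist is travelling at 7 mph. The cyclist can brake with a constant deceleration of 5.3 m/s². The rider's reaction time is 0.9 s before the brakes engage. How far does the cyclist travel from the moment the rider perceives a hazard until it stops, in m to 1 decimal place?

7 mph × 0.44704 = 3.1293 m/s.
Reaction distance = v·t_r = 3.1293 × 0.9 = 2.816 m.
Braking distance = v²/(2a) = 3.1293² / (2 × 5.300) = 9.793 / 10.600 = 0.924 m.
Total = 2.816 + 0.924 = 3.740 m.

Total stopping distance ≈ 3.7 m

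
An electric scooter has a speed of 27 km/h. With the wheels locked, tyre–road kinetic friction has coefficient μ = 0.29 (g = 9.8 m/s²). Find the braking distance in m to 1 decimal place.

Braking distance ≈ 9.9 m

27 km/h ÷ 3.6 = 7.5000 m/s.
a = μg = 0.29 × 9.8 = 2.842 m/s².
Braking distance = v²/(2a) = 7.5000² / (2 × 2.842) = 56.250 / 5.684 = 9.896 m.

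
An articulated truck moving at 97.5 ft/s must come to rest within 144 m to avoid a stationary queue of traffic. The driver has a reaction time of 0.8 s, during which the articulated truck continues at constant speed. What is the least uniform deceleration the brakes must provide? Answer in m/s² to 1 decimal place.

Required deceleration ≈ 3.7 m/s²

97.5 ft/s × 0.3048 = 29.7180 m/s.
Distance covered during reaction = 29.7180 × 0.8 = 23.774 m.
Distance available for braking: 144 − 23.774 = 120.226 m.
v² = 2a·d ⇒ a = v²/(2d) = 29.7180² / (2 × 120.226) = 883.160 / 240.452 = 3.6729 m/s².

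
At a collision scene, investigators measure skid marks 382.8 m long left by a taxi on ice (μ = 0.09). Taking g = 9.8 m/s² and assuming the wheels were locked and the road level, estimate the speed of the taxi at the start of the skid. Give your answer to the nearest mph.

Initial speed ≈ 58 mph

Deceleration a = μg = 0.09 × 9.8 = 0.882 m/s².
v = √(2a·d) = √(2 × 0.882 × 382.8) = √675.259 = 25.9857 m/s.
= 25.9857 ÷ 0.44704 = 58.128 mph.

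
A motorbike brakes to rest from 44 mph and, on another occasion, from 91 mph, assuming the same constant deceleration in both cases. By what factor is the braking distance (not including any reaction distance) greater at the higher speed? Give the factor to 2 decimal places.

Braking distance d = v²/(2a), so with a fixed, d ∝ v².
Factor = (91/44)² = 2.0682² = 4.2775.

Factor ≈ 4.28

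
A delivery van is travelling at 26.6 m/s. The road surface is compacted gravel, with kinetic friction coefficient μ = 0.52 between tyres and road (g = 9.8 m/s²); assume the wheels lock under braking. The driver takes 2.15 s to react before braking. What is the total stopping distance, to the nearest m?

Total stopping distance ≈ 127 m

a = μg = 0.52 × 9.8 = 5.096 m/s².
Reaction distance = v·t_r = 26.6000 × 2.15 = 57.190 m.
Braking distance = v²/(2a) = 26.6000² / (2 × 5.096) = 707.560 / 10.192 = 69.423 m.
Total = 57.190 + 69.423 = 126.613 m.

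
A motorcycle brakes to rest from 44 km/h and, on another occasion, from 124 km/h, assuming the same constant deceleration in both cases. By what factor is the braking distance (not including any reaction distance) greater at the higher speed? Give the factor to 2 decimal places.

Factor ≈ 7.94

Braking distance d = v²/(2a), so with a fixed, d ∝ v².
Factor = (124/44)² = 2.8182² = 7.9423.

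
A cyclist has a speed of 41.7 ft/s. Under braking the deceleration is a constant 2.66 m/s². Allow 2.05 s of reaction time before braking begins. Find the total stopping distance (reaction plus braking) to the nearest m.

Total stopping distance ≈ 56 m

41.7 ft/s × 0.3048 = 12.7102 m/s.
Reaction distance = v·t_r = 12.7102 × 2.05 = 26.056 m.
Braking distance = v²/(2a) = 12.7102² / (2 × 2.660) = 161.549 / 5.320 = 30.366 m.
Total = 26.056 + 30.366 = 56.422 m.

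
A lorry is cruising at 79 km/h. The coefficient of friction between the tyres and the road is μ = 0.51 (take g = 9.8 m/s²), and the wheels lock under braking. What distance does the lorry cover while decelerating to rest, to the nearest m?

79 km/h ÷ 3.6 = 21.9444 m/s.
a = μg = 0.51 × 9.8 = 4.998 m/s².
Braking distance = v²/(2a) = 21.9444² / (2 × 4.998) = 481.557 / 9.996 = 48.175 m.

Braking distance ≈ 48 m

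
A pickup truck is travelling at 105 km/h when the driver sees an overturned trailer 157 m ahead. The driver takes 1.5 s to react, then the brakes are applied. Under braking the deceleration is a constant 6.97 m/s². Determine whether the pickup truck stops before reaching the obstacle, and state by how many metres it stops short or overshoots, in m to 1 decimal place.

105 km/h ÷ 3.6 = 29.1667 m/s.
Reaction distance = 29.1667 × 1.5 = 43.750 m.
Braking distance = v²/(2a) = 850.696 / 13.940 = 61.026 m.
Total stopping distance = 43.750 + 61.026 = 104.776 m, vs 157 m available — it stops with 157 − 104.776 = 52.224 m to spare.

Yes — it stops 52.2 m short of the obstacle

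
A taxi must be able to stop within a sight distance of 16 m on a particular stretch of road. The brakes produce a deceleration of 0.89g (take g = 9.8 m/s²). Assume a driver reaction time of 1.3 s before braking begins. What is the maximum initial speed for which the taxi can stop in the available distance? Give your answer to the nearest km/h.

a = 0.89 × 9.8 = 8.722 m/s².
Stopping distance: v·t_r + v²/(2a) = 16 with t_r = 1.3 s and a = 8.722 m/s².
So v² + 22.677 v − 279.10 = 0.
Positive root: v = −a·t_r + √((a·t_r)² + 2a·d) = −11.339 + √(128.573 + 279.10) = 8.8519 m/s.
8.8519 m/s × 3.6 = 31.867 km/h.

Maximum speed ≈ 32 km/h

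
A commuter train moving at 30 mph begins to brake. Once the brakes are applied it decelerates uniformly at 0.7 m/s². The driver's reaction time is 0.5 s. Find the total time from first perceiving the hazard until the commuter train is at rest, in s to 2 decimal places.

30 mph × 0.44704 = 13.4112 m/s.
Braking time = v/a = 13.4112 / 0.700 = 19.159 s.
Total = 0.5 + 19.159 = 19.659 s.

Total time ≈ 19.66 s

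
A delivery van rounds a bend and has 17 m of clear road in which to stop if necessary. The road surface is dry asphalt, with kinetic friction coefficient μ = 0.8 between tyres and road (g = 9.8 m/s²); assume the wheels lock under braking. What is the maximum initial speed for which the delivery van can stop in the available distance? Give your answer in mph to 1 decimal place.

a = μg = 0.8 × 9.8 = 7.840 m/s².
v²/(2a) = d ⇒ v = √(2 × 7.840 × 17) = √266.56 = 16.3267 m/s.
16.3267 m/s ÷ 0.44704 = 36.522 mph.

Maximum speed ≈ 36.5 mph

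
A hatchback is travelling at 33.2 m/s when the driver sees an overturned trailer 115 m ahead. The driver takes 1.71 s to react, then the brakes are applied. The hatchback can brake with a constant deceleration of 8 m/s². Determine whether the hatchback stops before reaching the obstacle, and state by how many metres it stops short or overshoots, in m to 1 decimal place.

No — it overshoots by 10.7 m

Reaction distance = 33.2000 × 1.71 = 56.772 m.
Braking distance = v²/(2a) = 1102.240 / 16.000 = 68.890 m.
Total stopping distance = 56.772 + 68.890 = 125.662 m, vs 115 m available — it cannot stop in time and overshoots by 125.662 − 115 = 10.662 m.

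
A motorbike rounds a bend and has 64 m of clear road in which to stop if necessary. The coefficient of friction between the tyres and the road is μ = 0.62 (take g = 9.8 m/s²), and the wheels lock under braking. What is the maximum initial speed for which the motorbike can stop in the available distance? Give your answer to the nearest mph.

Maximum speed ≈ 62 mph

a = μg = 0.62 × 9.8 = 6.076 m/s².
v²/(2a) = d ⇒ v = √(2 × 6.076 × 64) = √777.73 = 27.8878 m/s.
27.8878 m/s ÷ 0.44704 = 62.383 mph.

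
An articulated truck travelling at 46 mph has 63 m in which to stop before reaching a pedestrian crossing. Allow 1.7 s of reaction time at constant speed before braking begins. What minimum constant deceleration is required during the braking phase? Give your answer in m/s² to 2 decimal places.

46 mph × 0.44704 = 20.5638 m/s.
Distance covered during reaction = 20.5638 × 1.7 = 34.958 m.
Distance available for braking: 63 − 34.958 = 28.042 m.
v² = 2a·d ⇒ a = v²/(2d) = 20.5638² / (2 × 28.042) = 422.870 / 56.084 = 7.5399 m/s².

Required deceleration ≈ 7.54 m/s²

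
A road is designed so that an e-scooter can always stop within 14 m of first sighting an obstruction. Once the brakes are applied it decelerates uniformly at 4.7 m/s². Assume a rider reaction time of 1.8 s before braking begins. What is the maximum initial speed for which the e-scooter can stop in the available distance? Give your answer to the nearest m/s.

Stopping distance: v·t_r + v²/(2a) = 14 with t_r = 1.8 s and a = 4.700 m/s².
So v² + 16.920 v − 131.60 = 0.
Positive root: v = −a·t_r + √((a·t_r)² + 2a·d) = −8.460 + √(71.572 + 131.60) = 5.7938 m/s.

Maximum speed ≈ 6 m/s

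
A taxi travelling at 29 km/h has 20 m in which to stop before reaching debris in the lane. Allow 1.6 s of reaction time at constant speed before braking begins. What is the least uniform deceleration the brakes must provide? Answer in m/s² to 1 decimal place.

Required deceleration ≈ 4.6 m/s²

29 km/h ÷ 3.6 = 8.0556 m/s.
Distance covered during reaction = 8.0556 × 1.6 = 12.889 m.
Distance available for braking: 20 − 12.889 = 7.111 m.
v² = 2a·d ⇒ a = v²/(2d) = 8.0556² / (2 × 7.111) = 64.893 / 14.222 = 4.5629 m/s².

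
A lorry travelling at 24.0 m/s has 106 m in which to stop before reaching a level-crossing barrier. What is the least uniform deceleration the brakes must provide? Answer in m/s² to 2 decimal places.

Required deceleration ≈ 2.72 m/s²

v² = 2a·d ⇒ a = v²/(2d) = 24.0000² / (2 × 106.000) = 576.000 / 212.000 = 2.7170 m/s².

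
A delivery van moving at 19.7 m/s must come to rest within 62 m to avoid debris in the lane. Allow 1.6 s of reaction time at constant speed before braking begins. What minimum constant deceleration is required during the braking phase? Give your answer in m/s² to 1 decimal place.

Distance covered during reaction = 19.7000 × 1.6 = 31.520 m.
Distance available for braking: 62 − 31.520 = 30.480 m.
v² = 2a·d ⇒ a = v²/(2d) = 19.7000² / (2 × 30.480) = 388.090 / 60.960 = 6.3663 m/s².

Required deceleration ≈ 6.4 m/s²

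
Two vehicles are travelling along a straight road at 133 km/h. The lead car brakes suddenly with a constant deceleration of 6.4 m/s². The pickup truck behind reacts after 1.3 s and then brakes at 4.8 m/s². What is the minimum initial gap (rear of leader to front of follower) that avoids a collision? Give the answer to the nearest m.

133 km/h ÷ 3.6 = 36.9444 m/s.
Leader travels v²/(2a_L) = 1364.889 / 12.800 = 106.632 m before stopping.
Follower covers v·t_r = 36.9444 × 1.3 = 48.028 m while reacting, then v²/(2a_F) = 1364.889 / 9.600 = 142.176 m while braking, for a total of 48.028 + 142.176 = 190.204 m.
Since a_F ≤ a_L and the follower starts braking later, the follower is never slower than the leader, so the closest approach is when both have stopped.
Minimum gap = 190.204 − 106.632 = 83.572 m.

Minimum gap ≈ 84 m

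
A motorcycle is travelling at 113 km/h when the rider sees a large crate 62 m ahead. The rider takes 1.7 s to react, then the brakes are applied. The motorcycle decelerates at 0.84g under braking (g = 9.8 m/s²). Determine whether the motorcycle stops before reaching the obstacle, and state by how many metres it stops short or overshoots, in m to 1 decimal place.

No — it overshoots by 51.2 m

113 km/h ÷ 3.6 = 31.3889 m/s.
a = 0.84 × 9.8 = 8.232 m/s².
Reaction distance = 31.3889 × 1.7 = 53.361 m.
Braking distance = v²/(2a) = 985.263 / 16.464 = 59.843 m.
Total stopping distance = 53.361 + 59.843 = 113.204 m, vs 62 m available — it cannot stop in time and overshoots by 113.204 − 62 = 51.204 m.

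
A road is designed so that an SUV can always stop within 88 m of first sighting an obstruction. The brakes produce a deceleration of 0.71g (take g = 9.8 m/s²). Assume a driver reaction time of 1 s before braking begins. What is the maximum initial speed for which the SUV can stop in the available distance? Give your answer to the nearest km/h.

Maximum speed ≈ 103 km/h

a = 0.71 × 9.8 = 6.958 m/s².
Stopping distance: v·t_r + v²/(2a) = 88 with t_r = 1 s and a = 6.958 m/s².
So v² + 13.916 v − 1224.61 = 0.
Positive root: v = −a·t_r + √((a·t_r)² + 2a·d) = −6.958 + √(48.414 + 1224.61) = 28.7215 m/s.
28.7215 m/s × 3.6 = 103.397 km/h.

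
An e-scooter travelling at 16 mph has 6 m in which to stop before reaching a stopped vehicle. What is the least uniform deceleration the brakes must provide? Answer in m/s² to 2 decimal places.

16 mph × 0.44704 = 7.1526 m/s.
v² = 2a·d ⇒ a = v²/(2d) = 7.1526² / (2 × 6.000) = 51.160 / 12.000 = 4.2633 m/s².

Required deceleration ≈ 4.26 m/s²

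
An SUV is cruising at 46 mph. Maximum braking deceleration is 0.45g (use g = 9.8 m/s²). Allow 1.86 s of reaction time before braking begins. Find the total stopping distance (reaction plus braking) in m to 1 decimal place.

Total stopping distance ≈ 86.2 m

46 mph × 0.44704 = 20.5638 m/s.
a = 0.45 × 9.8 = 4.410 m/s².
Reaction distance = v·t_r = 20.5638 × 1.86 = 38.249 m.
Braking distance = v²/(2a) = 20.5638² / (2 × 4.410) = 422.870 / 8.820 = 47.944 m.
Total = 38.249 + 47.944 = 86.193 m.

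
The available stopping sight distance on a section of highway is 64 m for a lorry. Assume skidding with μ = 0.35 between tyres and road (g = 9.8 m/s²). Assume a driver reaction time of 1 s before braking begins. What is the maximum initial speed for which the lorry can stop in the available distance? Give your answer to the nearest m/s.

Maximum speed ≈ 18 m/s

a = μg = 0.35 × 9.8 = 3.430 m/s².
Stopping distance: v·t_r + v²/(2a) = 64 with t_r = 1 s and a = 3.430 m/s².
So v² + 6.860 v − 439.04 = 0.
Positive root: v = −a·t_r + √((a·t_r)² + 2a·d) = −3.430 + √(11.765 + 439.04) = 17.8022 m/s.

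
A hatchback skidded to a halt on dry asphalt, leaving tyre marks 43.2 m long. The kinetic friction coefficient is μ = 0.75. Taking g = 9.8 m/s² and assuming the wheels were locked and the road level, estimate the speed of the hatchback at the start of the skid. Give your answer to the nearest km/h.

Initial speed ≈ 91 km/h

Deceleration a = μg = 0.75 × 9.8 = 7.350 m/s².
v = √(2a·d) = √(2 × 7.350 × 43.2) = √635.040 = 25.2000 m/s.
= 25.2000 × 3.6 = 90.720 km/h.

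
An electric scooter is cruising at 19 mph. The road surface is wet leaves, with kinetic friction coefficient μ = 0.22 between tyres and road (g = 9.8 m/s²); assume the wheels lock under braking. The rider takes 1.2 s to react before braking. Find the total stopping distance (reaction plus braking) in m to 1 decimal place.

Total stopping distance ≈ 26.9 m

19 mph × 0.44704 = 8.4938 m/s.
a = μg = 0.22 × 9.8 = 2.156 m/s².
Reaction distance = v·t_r = 8.4938 × 1.2 = 10.193 m.
Braking distance = v²/(2a) = 8.4938² / (2 × 2.156) = 72.145 / 4.312 = 16.731 m.
Total = 10.193 + 16.731 = 26.924 m.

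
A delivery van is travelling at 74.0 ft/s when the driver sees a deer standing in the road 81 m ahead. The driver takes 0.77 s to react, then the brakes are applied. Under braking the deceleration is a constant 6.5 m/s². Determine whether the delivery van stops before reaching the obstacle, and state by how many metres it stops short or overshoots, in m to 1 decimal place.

Yes — it stops 24.5 m short of the obstacle

74 ft/s × 0.3048 = 22.5552 m/s.
Reaction distance = 22.5552 × 0.77 = 17.368 m.
Braking distance = v²/(2a) = 508.737 / 13.000 = 39.134 m.
Total stopping distance = 17.368 + 39.134 = 56.502 m, vs 81 m available — it stops with 81 − 56.502 = 24.498 m to spare.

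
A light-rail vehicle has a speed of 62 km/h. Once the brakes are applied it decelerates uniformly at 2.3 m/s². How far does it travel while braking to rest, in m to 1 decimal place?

Braking distance ≈ 64.5 m

62 km/h ÷ 3.6 = 17.2222 m/s.
Braking distance = v²/(2a) = 17.2222² / (2 × 2.300) = 296.604 / 4.600 = 64.479 m.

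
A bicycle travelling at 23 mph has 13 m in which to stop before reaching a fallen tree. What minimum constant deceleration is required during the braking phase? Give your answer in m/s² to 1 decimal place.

23 mph × 0.44704 = 10.2819 m/s.
v² = 2a·d ⇒ a = v²/(2d) = 10.2819² / (2 × 13.000) = 105.717 / 26.000 = 4.0660 m/s².

Required deceleration ≈ 4.1 m/s²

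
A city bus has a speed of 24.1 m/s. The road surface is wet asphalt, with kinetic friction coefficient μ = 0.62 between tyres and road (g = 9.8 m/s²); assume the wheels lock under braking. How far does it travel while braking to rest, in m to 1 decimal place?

Braking distance ≈ 47.8 m

a = μg = 0.62 × 9.8 = 6.076 m/s².
Braking distance = v²/(2a) = 24.1000² / (2 × 6.076) = 580.810 / 12.152 = 47.795 m.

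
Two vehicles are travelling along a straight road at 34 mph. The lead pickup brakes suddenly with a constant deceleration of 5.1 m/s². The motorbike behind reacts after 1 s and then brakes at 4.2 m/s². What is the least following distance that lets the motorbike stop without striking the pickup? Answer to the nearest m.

Minimum gap ≈ 20 m

34 mph × 0.44704 = 15.1994 m/s.
Leader travels v²/(2a_L) = 231.022 / 10.200 = 22.649 m before stopping.
Follower covers v·t_r = 15.1994 × 1 = 15.199 m while reacting, then v²/(2a_F) = 231.022 / 8.400 = 27.503 m while braking, for a total of 15.199 + 27.503 = 42.702 m.
Since a_F ≤ a_L and the follower starts braking later, the follower is never slower than the leader, so the closest approach is when both have stopped.
Minimum gap = 42.702 − 22.649 = 20.053 m.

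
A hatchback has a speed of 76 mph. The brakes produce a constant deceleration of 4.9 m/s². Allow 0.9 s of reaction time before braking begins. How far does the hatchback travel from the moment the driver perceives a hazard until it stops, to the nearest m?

Total stopping distance ≈ 148 m

76 mph × 0.44704 = 33.9750 m/s.
Reaction distance = v·t_r = 33.9750 × 0.9 = 30.578 m.
Braking distance = v²/(2a) = 33.9750² / (2 × 4.900) = 1154.301 / 9.800 = 117.786 m.
Total = 30.578 + 117.786 = 148.364 m.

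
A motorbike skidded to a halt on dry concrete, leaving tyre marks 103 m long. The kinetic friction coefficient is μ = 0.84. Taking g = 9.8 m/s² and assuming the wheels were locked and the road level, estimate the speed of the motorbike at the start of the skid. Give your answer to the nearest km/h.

Initial speed ≈ 148 km/h

Deceleration a = μg = 0.84 × 9.8 = 8.232 m/s².
v = √(2a·d) = √(2 × 8.232 × 103) = √1695.792 = 41.1800 m/s.
= 41.1800 × 3.6 = 148.248 km/h.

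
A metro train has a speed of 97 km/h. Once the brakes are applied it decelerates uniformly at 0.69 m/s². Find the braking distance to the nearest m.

97 km/h ÷ 3.6 = 26.9444 m/s.
Braking distance = v²/(2a) = 26.9444² / (2 × 0.690) = 726.001 / 1.380 = 526.088 m.

Braking distance ≈ 526 m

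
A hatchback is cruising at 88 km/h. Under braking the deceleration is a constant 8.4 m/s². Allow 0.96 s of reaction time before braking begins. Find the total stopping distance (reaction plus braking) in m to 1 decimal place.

88 km/h ÷ 3.6 = 24.4444 m/s.
Reaction distance = v·t_r = 24.4444 × 0.96 = 23.467 m.
Braking distance = v²/(2a) = 24.4444² / (2 × 8.400) = 597.529 / 16.800 = 35.567 m.
Total = 23.467 + 35.567 = 59.034 m.

Total stopping distance ≈ 59.0 m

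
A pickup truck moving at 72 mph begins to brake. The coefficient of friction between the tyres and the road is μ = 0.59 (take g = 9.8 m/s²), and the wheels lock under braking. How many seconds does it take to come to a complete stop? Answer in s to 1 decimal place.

Braking time ≈ 5.6 s

72 mph × 0.44704 = 32.1869 m/s.
a = μg = 0.59 × 9.8 = 5.782 m/s².
Braking time = v/a = 32.1869 / 5.782 = 5.567 s.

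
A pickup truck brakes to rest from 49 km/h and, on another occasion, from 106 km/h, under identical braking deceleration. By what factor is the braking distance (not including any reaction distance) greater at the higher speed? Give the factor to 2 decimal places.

Braking distance d = v²/(2a), so with a fixed, d ∝ v².
Factor = (106/49)² = 2.1633² = 4.6799.

Factor ≈ 4.68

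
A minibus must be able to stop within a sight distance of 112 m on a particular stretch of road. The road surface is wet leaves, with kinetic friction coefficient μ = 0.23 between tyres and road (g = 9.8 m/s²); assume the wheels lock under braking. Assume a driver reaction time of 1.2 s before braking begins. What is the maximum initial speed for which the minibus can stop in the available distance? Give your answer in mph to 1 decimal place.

a = μg = 0.23 × 9.8 = 2.254 m/s².
Stopping distance: v·t_r + v²/(2a) = 112 with t_r = 1.2 s and a = 2.254 m/s².
So v² + 5.410 v − 504.90 = 0.
Positive root: v = −a·t_r + √((a·t_r)² + 2a·d) = −2.705 + √(7.317 + 504.90) = 19.9272 m/s.
19.9272 m/s ÷ 0.44704 = 44.576 mph.

Maximum speed ≈ 44.6 mph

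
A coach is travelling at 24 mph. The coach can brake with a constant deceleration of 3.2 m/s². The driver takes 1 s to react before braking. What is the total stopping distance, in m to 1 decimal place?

24 mph × 0.44704 = 10.7290 m/s.
Reaction distance = v·t_r = 10.7290 × 1 = 10.729 m.
Braking distance = v²/(2a) = 10.7290² / (2 × 3.200) = 115.111 / 6.400 = 17.986 m.
Total = 10.729 + 17.986 = 28.715 m.

Total stopping distance ≈ 28.7 m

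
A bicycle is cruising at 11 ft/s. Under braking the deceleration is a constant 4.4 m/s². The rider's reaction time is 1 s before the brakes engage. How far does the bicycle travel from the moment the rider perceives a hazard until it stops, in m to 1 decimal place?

11 ft/s × 0.3048 = 3.3528 m/s.
Reaction distance = v·t_r = 3.3528 × 1 = 3.353 m.
Braking distance = v²/(2a) = 3.3528² / (2 × 4.400) = 11.241 / 8.800 = 1.277 m.
Total = 3.353 + 1.277 = 4.630 m.

Total stopping distance ≈ 4.6 m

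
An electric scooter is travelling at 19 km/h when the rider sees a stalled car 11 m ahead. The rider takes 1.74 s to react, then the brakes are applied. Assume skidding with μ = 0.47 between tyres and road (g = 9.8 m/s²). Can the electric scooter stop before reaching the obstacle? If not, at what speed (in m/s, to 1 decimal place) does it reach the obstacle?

No — it strikes the obstacle at 3.3 m/s

19 km/h ÷ 3.6 = 5.2778 m/s.
a = μg = 0.47 × 9.8 = 4.606 m/s².
Reaction distance = 5.2778 × 1.74 = 9.183 m.
Braking distance needed to stop: v²/(2a) = 27.855 / 9.212 = 3.024 m, so total needed = 9.183 + 3.024 = 12.207 m > 11 m — it cannot stop.
Distance remaining when braking begins: 11 − 9.183 = 1.817 m.
v² = v₀² − 2a·d = 27.855 − 2 × 4.606 × 1.817 = 11.117 m²/s².
v = √11.117 = 3.334 m/s.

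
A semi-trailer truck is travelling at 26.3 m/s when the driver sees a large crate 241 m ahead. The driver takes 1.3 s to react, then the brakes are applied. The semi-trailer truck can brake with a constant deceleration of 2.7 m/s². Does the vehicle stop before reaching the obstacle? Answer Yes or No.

Yes

Reaction distance = 26.3000 × 1.3 = 34.190 m.
Braking distance = v²/(2a) = 691.690 / 5.400 = 128.091 m.
Total stopping distance = 34.190 + 128.091 = 162.281 m, vs 241 m available — it stops with 241 − 162.281 = 78.719 m to spare.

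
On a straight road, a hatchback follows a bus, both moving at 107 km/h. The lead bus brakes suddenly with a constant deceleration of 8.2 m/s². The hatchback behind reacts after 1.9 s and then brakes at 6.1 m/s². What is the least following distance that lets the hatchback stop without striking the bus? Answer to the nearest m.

107 km/h ÷ 3.6 = 29.7222 m/s.
Leader travels v²/(2a_L) = 883.409 / 16.400 = 53.866 m before stopping.
Follower covers v·t_r = 29.7222 × 1.9 = 56.472 m while reacting, then v²/(2a_F) = 883.409 / 12.200 = 72.411 m while braking, for a total of 56.472 + 72.411 = 128.883 m.
Since a_F ≤ a_L and the follower starts braking later, the follower is never slower than the leader, so the closest approach is when both have stopped.
Minimum gap = 128.883 − 53.866 = 75.017 m.

Minimum gap ≈ 75 m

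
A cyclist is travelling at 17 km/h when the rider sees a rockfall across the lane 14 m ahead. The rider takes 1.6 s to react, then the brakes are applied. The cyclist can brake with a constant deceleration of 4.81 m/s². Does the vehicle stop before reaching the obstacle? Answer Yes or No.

Yes

17 km/h ÷ 3.6 = 4.7222 m/s.
Reaction distance = 4.7222 × 1.6 = 7.556 m.
Braking distance = v²/(2a) = 22.299 / 9.620 = 2.318 m.
Total stopping distance = 7.556 + 2.318 = 9.874 m, vs 14 m available — it stops with 14 − 9.874 = 4.126 m to spare.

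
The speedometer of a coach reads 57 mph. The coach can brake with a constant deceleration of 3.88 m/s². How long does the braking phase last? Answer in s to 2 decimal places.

57 mph × 0.44704 = 25.4813 m/s.
Braking time = v/a = 25.4813 / 3.880 = 6.567 s.

Braking time ≈ 6.57 s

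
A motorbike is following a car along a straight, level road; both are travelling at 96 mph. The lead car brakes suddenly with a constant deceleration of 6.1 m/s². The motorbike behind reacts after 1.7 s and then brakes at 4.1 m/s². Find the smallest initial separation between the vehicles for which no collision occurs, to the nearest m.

Minimum gap ≈ 147 m

96 mph × 0.44704 = 42.9158 m/s.
Leader travels v²/(2a_L) = 1841.766 / 12.200 = 150.964 m before stopping.
Follower covers v·t_r = 42.9158 × 1.7 = 72.957 m while reacting, then v²/(2a_F) = 1841.766 / 8.200 = 224.606 m while braking, for a total of 72.957 + 224.606 = 297.563 m.
Since a_F ≤ a_L and the follower starts braking later, the follower is never slower than the leader, so the closest approach is when both have stopped.
Minimum gap = 297.563 − 150.964 = 146.599 m.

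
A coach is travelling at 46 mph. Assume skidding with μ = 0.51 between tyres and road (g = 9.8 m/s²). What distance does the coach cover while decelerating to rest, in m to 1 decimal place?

Braking distance ≈ 42.3 m

46 mph × 0.44704 = 20.5638 m/s.
a = μg = 0.51 × 9.8 = 4.998 m/s².
Braking distance = v²/(2a) = 20.5638² / (2 × 4.998) = 422.870 / 9.996 = 42.304 m.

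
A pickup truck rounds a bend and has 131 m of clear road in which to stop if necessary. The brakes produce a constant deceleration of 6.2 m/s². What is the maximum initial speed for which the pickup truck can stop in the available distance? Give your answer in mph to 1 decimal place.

v²/(2a) = d ⇒ v = √(2 × 6.200 × 131) = √1624.40 = 40.3038 m/s.
40.3038 m/s ÷ 0.44704 = 90.157 mph.

Maximum speed ≈ 90.2 mph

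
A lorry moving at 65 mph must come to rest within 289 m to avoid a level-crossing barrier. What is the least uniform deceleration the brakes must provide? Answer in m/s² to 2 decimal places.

65 mph × 0.44704 = 29.0576 m/s.
v² = 2a·d ⇒ a = v²/(2d) = 29.0576² / (2 × 289.000) = 844.344 / 578.000 = 1.4608 m/s².

Required deceleration ≈ 1.46 m/s²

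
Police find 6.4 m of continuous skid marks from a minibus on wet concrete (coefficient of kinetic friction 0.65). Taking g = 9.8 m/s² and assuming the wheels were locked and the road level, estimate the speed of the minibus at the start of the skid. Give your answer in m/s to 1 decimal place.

Deceleration a = μg = 0.65 × 9.8 = 6.370 m/s².
v = √(2a·d) = √(2 × 6.370 × 6.4) = √81.536 = 9.0297 m/s.

Initial speed ≈ 9.0 m/s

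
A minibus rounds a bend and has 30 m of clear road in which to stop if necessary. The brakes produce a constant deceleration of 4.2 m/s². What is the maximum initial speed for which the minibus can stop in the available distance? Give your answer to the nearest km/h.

v²/(2a) = d ⇒ v = √(2 × 4.200 × 30) = √252.00 = 15.8745 m/s.
15.8745 m/s × 3.6 = 57.148 km/h.

Maximum speed ≈ 57 km/h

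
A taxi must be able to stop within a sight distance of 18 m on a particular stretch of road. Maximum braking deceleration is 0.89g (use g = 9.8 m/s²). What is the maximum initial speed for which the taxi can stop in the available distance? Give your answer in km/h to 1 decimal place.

a = 0.89 × 9.8 = 8.722 m/s².
v²/(2a) = d ⇒ v = √(2 × 8.722 × 18) = √313.99 = 17.7198 m/s.
17.7198 m/s × 3.6 = 63.791 km/h.

Maximum speed ≈ 63.8 km/h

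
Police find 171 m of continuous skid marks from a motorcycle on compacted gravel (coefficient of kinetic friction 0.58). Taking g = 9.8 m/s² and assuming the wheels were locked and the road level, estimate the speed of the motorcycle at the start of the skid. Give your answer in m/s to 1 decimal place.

Deceleration a = μg = 0.58 × 9.8 = 5.684 m/s².
v = √(2a·d) = √(2 × 5.684 × 171) = √1943.928 = 44.0900 m/s.

Initial speed ≈ 44.1 m/s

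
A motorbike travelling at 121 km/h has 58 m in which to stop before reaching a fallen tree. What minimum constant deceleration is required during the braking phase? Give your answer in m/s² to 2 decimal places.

121 km/h ÷ 3.6 = 33.6111 m/s.
v² = 2a·d ⇒ a = v²/(2d) = 33.6111² / (2 × 58.000) = 1129.706 / 116.000 = 9.7388 m/s².

Required deceleration ≈ 9.74 m/s²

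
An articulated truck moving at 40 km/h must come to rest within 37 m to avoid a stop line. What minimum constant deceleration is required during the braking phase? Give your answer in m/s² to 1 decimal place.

40 km/h ÷ 3.6 = 11.1111 m/s.
v² = 2a·d ⇒ a = v²/(2d) = 11.1111² / (2 × 37.000) = 123.457 / 74.000 = 1.6683 m/s².

Required deceleration ≈ 1.7 m/s²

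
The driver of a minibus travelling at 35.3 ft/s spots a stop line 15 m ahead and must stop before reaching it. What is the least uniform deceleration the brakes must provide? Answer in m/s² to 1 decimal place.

Required deceleration ≈ 3.9 m/s²

35.3 ft/s × 0.3048 = 10.7594 m/s.
v² = 2a·d ⇒ a = v²/(2d) = 10.7594² / (2 × 15.000) = 115.765 / 30.000 = 3.8588 m/s².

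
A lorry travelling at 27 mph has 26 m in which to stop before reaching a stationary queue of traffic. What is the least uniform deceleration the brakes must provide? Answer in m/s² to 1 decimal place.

Required deceleration ≈ 2.8 m/s²

27 mph × 0.44704 = 12.0701 m/s.
v² = 2a·d ⇒ a = v²/(2d) = 12.0701² / (2 × 26.000) = 145.687 / 52.000 = 2.8017 m/s².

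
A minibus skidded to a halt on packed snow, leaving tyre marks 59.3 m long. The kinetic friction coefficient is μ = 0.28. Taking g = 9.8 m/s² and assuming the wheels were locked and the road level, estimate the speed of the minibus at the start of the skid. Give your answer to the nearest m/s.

Initial speed ≈ 18 m/s

Deceleration a = μg = 0.28 × 9.8 = 2.744 m/s².
v = √(2a·d) = √(2 × 2.744 × 59.3) = √325.438 = 18.0399 m/s.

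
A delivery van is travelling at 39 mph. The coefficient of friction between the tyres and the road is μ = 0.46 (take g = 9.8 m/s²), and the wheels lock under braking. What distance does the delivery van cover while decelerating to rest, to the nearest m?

Braking distance ≈ 34 m

39 mph × 0.44704 = 17.4346 m/s.
a = μg = 0.46 × 9.8 = 4.508 m/s².
Braking distance = v²/(2a) = 17.4346² / (2 × 4.508) = 303.965 / 9.016 = 33.714 m.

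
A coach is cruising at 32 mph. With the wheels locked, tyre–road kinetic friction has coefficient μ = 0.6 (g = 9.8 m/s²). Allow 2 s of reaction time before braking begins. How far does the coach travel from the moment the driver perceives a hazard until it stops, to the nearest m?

32 mph × 0.44704 = 14.3053 m/s.
a = μg = 0.6 × 9.8 = 5.880 m/s².
Reaction distance = v·t_r = 14.3053 × 2 = 28.611 m.
Braking distance = v²/(2a) = 14.3053² / (2 × 5.880) = 204.642 / 11.760 = 17.402 m.
Total = 28.611 + 17.402 = 46.013 m.

Total stopping distance ≈ 46 m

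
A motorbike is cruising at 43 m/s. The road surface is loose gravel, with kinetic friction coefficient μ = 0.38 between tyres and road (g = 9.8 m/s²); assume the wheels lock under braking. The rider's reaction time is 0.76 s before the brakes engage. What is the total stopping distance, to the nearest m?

a = μg = 0.38 × 9.8 = 3.724 m/s².
Reaction distance = v·t_r = 43.0000 × 0.76 = 32.680 m.
Braking distance = v²/(2a) = 43.0000² / (2 × 3.724) = 1849.000 / 7.448 = 248.255 m.
Total = 32.680 + 248.255 = 280.935 m.

Total stopping distance ≈ 281 m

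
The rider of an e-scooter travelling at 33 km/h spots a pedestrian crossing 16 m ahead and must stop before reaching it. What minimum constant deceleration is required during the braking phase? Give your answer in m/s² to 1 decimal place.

Required deceleration ≈ 2.6 m/s²

33 km/h ÷ 3.6 = 9.1667 m/s.
v² = 2a·d ⇒ a = v²/(2d) = 9.1667² / (2 × 16.000) = 84.028 / 32.000 = 2.6259 m/s².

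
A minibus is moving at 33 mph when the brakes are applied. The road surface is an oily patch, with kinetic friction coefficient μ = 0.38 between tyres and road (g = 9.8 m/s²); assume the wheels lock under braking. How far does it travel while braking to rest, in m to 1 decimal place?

Braking distance ≈ 29.2 m

33 mph × 0.44704 = 14.7523 m/s.
a = μg = 0.38 × 9.8 = 3.724 m/s².
Braking distance = v²/(2a) = 14.7523² / (2 × 3.724) = 217.630 / 7.448 = 29.220 m.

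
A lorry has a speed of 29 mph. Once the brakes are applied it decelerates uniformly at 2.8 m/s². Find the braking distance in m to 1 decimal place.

29 mph × 0.44704 = 12.9642 m/s.
Braking distance = v²/(2a) = 12.9642² / (2 × 2.800) = 168.070 / 5.600 = 30.012 m.

Braking distance ≈ 30.0 m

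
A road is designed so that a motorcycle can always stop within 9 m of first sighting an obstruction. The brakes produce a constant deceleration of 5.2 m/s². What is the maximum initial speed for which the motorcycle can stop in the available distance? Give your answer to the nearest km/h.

v²/(2a) = d ⇒ v = √(2 × 5.200 × 9) = √93.60 = 9.6747 m/s.
9.6747 m/s × 3.6 = 34.829 km/h.

Maximum speed ≈ 35 km/h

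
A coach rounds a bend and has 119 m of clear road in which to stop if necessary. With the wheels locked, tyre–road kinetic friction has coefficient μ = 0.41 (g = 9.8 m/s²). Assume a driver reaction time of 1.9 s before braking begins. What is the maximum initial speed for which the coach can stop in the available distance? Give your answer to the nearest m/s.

Maximum speed ≈ 24 m/s

a = μg = 0.41 × 9.8 = 4.018 m/s².
Stopping distance: v·t_r + v²/(2a) = 119 with t_r = 1.9 s and a = 4.018 m/s².
So v² + 15.268 v − 956.28 = 0.
Positive root: v = −a·t_r + √((a·t_r)² + 2a·d) = −7.634 + √(58.278 + 956.28) = 24.2181 m/s.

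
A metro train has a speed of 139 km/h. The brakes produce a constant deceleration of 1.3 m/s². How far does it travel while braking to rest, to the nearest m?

Braking distance ≈ 573 m

139 km/h ÷ 3.6 = 38.6111 m/s.
Braking distance = v²/(2a) = 38.6111² / (2 × 1.300) = 1490.817 / 2.600 = 573.391 m.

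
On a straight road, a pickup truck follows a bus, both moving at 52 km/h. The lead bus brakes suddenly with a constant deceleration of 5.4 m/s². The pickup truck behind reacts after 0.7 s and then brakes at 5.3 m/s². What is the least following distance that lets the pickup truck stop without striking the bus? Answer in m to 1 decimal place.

52 km/h ÷ 3.6 = 14.4444 m/s.
Leader travels v²/(2a_L) = 208.641 / 10.800 = 19.319 m before stopping.
Follower covers v·t_r = 14.4444 × 0.7 = 10.111 m while reacting, then v²/(2a_F) = 208.641 / 10.600 = 19.683 m while braking, for a total of 10.111 + 19.683 = 29.794 m.
Since a_F ≤ a_L and the follower starts braking later, the follower is never slower than the leader, so the closest approach is when both have stopped.
Minimum gap = 29.794 − 19.319 = 10.475 m.

Minimum gap ≈ 10.5 m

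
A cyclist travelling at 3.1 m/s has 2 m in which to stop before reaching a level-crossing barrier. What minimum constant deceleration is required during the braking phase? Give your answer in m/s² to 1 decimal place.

v² = 2a·d ⇒ a = v²/(2d) = 3.1000² / (2 × 2.000) = 9.610 / 4.000 = 2.4025 m/s².

Required deceleration ≈ 2.4 m/s²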